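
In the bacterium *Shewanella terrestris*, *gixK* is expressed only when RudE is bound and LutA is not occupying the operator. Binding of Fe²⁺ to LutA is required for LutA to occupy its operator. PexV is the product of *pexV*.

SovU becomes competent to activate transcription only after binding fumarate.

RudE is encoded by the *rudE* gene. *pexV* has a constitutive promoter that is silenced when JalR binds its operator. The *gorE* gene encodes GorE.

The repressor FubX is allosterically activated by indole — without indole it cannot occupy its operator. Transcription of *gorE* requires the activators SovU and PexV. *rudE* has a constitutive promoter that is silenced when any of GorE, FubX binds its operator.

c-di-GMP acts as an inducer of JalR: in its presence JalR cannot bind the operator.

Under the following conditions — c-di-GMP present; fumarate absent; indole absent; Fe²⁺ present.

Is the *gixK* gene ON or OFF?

OFF

Fe²⁺ is present, so LutA is active.
Fumarate is absent, so SovU is inactive.
c-di-GMP is present, so JalR is inactive.
With no repressor bound, *pexV* is transcribed.
So PexV is produced and active.
Required activator SovU is absent, so *gorE* is not transcribed.
So GorE is not produced.
Indole is absent, so FubX is inactive.
With no repressor bound, *rudE* is transcribed.
So RudE is produced and active.
With repressor LutA bound, *gixK* is not transcribed.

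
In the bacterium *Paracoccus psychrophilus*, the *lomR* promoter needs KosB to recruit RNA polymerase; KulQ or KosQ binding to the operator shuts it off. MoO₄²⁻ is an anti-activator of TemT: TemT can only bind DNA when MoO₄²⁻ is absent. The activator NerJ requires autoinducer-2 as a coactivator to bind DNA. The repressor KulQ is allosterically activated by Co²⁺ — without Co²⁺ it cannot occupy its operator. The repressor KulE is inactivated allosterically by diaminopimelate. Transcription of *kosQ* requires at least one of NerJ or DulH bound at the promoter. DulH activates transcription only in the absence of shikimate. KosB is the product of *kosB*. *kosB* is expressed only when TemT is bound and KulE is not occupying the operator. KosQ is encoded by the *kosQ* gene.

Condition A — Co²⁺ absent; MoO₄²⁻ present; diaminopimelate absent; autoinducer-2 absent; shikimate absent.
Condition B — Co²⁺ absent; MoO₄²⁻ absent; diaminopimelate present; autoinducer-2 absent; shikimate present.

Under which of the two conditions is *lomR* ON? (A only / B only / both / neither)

B only

Condition A:
Co²⁺ is absent, so KulQ is inactive.
MoO₄²⁻ is present, so TemT is inactive.
Diaminopimelate is absent, so KulE is active.
With repressor KulE bound, *kosB* is not transcribed.
So KosB is not produced.
Autoinducer-2 is absent, so NerJ is inactive.
Shikimate is absent, so DulH is active.
Activator DulH is present, so *kosQ* is transcribed.
So KosQ is produced and active.
With repressor KosQ bound, *lomR* is not transcribed.
→ *lomR* is OFF in A.
Condition B:
Co²⁺ is absent, so KulQ is inactive.
MoO₄²⁻ is absent, so TemT is active.
Diaminopimelate is present, so KulE is inactive.
No repressor is bound and TemT is active, so *kosB* is transcribed.
So KosB is produced and active.
Autoinducer-2 is absent, so NerJ is inactive.
Shikimate is present, so DulH is inactive.
No activator is available at the *kosQ* promoter, so *kosQ* is not transcribed.
So KosQ is not produced.
No repressor is bound and KosB is active, so *lomR* is transcribed.
→ *lomR* is ON in B.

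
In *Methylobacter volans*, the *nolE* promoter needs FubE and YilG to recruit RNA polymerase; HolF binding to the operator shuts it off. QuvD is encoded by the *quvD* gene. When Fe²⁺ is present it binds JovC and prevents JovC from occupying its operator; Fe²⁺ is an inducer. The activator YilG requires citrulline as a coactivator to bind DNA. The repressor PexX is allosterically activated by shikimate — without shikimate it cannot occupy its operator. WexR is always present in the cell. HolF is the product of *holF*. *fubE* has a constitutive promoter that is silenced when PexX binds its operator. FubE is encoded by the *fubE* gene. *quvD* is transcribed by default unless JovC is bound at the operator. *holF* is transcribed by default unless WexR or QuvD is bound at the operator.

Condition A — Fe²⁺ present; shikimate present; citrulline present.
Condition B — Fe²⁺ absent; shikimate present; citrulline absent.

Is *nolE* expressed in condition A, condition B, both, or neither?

neither

Condition A:
WexR is produced constitutively and is active.
Fe²⁺ is present, so JovC is inactive.
With no repressor bound, *quvD* is transcribed.
So QuvD is produced and active.
With repressor WexR bound, *holF* is not transcribed.
So HolF is not produced.
Shikimate is present, so PexX is active.
With repressor PexX bound, *fubE* is not transcribed.
So FubE is not produced.
Citrulline is present, so YilG is active.
Required activator FubE is absent, so *nolE* is not transcribed.
→ *nolE* is OFF in A.
Condition B:
WexR is produced constitutively and is active.
Fe²⁺ is absent, so JovC is active.
With repressor JovC bound, *quvD* is not transcribed.
So QuvD is not produced.
With repressor WexR bound, *holF* is not transcribed.
So HolF is not produced.
Shikimate is present, so PexX is active.
With repressor PexX bound, *fubE* is not transcribed.
So FubE is not produced.
Citrulline is absent, so YilG is inactive.
Required activator FubE is absent, so *nolE* is not transcribed.
→ *nolE* is OFF in B.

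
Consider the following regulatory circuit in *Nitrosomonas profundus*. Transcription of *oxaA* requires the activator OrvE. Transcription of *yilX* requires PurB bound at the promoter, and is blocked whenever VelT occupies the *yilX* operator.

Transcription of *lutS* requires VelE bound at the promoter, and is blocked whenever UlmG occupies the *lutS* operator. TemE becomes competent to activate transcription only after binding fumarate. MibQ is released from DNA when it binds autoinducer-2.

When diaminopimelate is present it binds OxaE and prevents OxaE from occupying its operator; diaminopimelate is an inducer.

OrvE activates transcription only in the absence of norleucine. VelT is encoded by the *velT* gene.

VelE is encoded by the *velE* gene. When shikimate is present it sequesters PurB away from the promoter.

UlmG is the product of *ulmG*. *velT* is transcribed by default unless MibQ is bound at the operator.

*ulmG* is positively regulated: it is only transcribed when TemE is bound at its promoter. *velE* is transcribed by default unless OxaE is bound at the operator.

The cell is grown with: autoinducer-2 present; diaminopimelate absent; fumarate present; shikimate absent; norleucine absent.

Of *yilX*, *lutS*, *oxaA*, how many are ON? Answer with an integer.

Shikimate is absent, so PurB is active.
Autoinducer-2 is present, so MibQ is inactive.
With no repressor bound, *velT* is transcribed.
So VelT is produced and active.
With repressor VelT bound, *yilX* is not transcribed.
→ *yilX* is OFF.
Fumarate is present, so TemE is active.
No repressor is bound and TemE is active, so *ulmG* is transcribed.
So UlmG is produced and active.
Diaminopimelate is absent, so OxaE is active.
With repressor OxaE bound, *velE* is not transcribed.
So VelE is not produced.
With repressor UlmG bound, *lutS* is not transcribed.
→ *lutS* is OFF.
Norleucine is absent, so OrvE is active.
No repressor is bound and OrvE is active, so *oxaA* is transcribed.
→ *oxaA* is ON.
1 of the 3 genes is transcribed.

1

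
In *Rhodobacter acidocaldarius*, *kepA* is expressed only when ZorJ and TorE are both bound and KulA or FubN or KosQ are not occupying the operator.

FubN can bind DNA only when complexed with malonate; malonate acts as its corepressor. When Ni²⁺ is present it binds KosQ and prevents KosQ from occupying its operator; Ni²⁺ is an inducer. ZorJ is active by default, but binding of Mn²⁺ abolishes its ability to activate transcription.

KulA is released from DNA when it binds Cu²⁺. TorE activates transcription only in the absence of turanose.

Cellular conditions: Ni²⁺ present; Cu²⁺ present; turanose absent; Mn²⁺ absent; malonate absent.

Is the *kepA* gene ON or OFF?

Cu²⁺ is present, so KulA is inactive.
Malonate is absent, so FubN is inactive.
Mn²⁺ is absent, so ZorJ is active.
Turanose is absent, so TorE is active.
Ni²⁺ is present, so KosQ is inactive.
No repressor is bound and ZorJ and TorE are active, so *kepA* is transcribed.

ON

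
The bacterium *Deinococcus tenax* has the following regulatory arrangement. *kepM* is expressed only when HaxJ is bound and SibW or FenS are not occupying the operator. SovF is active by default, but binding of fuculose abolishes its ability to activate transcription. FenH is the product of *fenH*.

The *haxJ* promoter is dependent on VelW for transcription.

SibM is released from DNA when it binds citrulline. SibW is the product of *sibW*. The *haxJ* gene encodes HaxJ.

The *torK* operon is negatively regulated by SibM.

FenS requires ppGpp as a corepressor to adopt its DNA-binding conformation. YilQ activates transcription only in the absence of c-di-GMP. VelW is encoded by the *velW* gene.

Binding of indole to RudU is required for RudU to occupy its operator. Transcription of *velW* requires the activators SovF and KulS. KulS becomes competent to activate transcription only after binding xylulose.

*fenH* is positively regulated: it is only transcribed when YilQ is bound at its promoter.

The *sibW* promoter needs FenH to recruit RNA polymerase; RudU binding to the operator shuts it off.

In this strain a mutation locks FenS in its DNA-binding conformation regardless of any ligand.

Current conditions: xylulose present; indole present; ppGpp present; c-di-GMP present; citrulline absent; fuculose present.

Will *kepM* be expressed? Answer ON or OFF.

OFF

Indole is present, so RudU is active.
c-di-GMP is present, so YilQ is inactive.
Required activator YilQ is absent, so *fenH* is not transcribed.
So FenH is not produced.
With repressor RudU bound, *sibW* is not transcribed.
So SibW is not produced.
FenS is constitutively active in this strain.
Fuculose is present, so SovF is inactive.
Xylulose is present, so KulS is active.
Required activator SovF is absent, so *velW* is not transcribed.
So VelW is not produced.
Required activator VelW is absent, so *haxJ* is not transcribed.
So HaxJ is not produced.
With repressor FenS bound, *kepM* is not transcribed.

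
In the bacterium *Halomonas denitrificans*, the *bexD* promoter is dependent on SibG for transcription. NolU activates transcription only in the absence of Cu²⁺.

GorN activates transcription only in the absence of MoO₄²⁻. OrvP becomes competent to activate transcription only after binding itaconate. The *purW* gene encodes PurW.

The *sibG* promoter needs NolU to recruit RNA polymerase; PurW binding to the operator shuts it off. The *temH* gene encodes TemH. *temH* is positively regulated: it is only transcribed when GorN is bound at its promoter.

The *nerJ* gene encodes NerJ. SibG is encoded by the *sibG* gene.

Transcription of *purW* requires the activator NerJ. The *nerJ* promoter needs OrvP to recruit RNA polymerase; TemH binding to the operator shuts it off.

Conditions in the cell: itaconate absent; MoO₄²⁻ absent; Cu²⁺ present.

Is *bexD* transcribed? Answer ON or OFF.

MoO₄²⁻ is absent, so GorN is active.
No repressor is bound and GorN is active, so *temH* is transcribed.
So TemH is produced and active.
Itaconate is absent, so OrvP is inactive.
With repressor TemH bound, *nerJ* is not transcribed.
So NerJ is not produced.
Required activator NerJ is absent, so *purW* is not transcribed.
So PurW is not produced.
Cu²⁺ is present, so NolU is inactive.
Required activator NolU is absent, so *sibG* is not transcribed.
So SibG is not produced.
Required activator SibG is absent, so *bexD* is not transcribed.

OFF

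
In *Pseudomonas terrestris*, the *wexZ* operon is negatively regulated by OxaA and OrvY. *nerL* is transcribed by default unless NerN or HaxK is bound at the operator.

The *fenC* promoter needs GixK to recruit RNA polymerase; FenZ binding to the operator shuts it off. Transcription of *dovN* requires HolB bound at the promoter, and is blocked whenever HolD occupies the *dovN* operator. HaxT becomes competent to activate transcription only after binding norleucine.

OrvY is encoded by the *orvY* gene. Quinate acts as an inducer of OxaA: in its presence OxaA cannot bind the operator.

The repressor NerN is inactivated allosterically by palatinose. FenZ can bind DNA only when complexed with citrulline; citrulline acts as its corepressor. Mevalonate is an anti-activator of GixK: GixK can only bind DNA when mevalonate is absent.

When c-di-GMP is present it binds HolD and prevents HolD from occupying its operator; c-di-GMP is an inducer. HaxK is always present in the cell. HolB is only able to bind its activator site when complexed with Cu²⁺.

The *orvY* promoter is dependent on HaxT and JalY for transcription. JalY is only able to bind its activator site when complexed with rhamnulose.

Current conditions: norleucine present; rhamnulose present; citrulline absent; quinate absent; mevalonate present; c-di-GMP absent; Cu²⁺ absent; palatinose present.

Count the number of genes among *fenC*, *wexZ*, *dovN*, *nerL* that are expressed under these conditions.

Citrulline is absent, so FenZ is inactive.
Mevalonate is present, so GixK is inactive.
Required activator GixK is absent, so *fenC* is not transcribed.
→ *fenC* is OFF.
Quinate is absent, so OxaA is active.
Norleucine is present, so HaxT is active.
Rhamnulose is present, so JalY is active.
No repressor is bound and HaxT and JalY are active, so *orvY* is transcribed.
So OrvY is produced and active.
With repressor OxaA bound, *wexZ* is not transcribed.
→ *wexZ* is OFF.
c-di-GMP is absent, so HolD is active.
Cu²⁺ is absent, so HolB is inactive.
With repressor HolD bound, *dovN* is not transcribed.
→ *dovN* is OFF.
Palatinose is present, so NerN is inactive.
HaxK is produced constitutively and is active.
With repressor HaxK bound, *nerL* is not transcribed.
→ *nerL* is OFF.
0 of the 4 genes are transcribed.

0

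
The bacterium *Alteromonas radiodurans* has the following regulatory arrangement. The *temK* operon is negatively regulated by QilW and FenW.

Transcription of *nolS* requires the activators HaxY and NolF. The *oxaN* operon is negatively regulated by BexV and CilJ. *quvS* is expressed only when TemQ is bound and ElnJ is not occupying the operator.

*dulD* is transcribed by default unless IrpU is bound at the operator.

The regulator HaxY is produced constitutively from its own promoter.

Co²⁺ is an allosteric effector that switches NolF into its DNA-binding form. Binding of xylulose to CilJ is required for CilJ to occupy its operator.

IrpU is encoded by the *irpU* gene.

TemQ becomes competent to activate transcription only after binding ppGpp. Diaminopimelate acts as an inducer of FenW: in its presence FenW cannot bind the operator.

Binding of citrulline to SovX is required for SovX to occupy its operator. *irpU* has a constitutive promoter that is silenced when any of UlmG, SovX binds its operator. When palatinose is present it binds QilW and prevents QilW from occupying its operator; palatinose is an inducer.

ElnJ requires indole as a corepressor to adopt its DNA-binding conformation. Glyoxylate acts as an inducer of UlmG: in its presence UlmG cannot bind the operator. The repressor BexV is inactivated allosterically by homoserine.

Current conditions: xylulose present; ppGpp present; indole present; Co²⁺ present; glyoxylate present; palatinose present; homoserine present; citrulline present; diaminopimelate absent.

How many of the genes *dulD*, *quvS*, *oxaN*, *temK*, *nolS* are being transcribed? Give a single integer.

Glyoxylate is present, so UlmG is inactive.
Citrulline is present, so SovX is active.
With repressor SovX bound, *irpU* is not transcribed.
So IrpU is not produced.
With no repressor bound, *dulD* is transcribed.
→ *dulD* is ON.
ppGpp is present, so TemQ is active.
Indole is present, so ElnJ is active.
With repressor ElnJ bound, *quvS* is not transcribed.
→ *quvS* is OFF.
Homoserine is present, so BexV is inactive.
Xylulose is present, so CilJ is active.
With repressor CilJ bound, *oxaN* is not transcribed.
→ *oxaN* is OFF.
Palatinose is present, so QilW is inactive.
Diaminopimelate is absent, so FenW is active.
With repressor FenW bound, *temK* is not transcribed.
→ *temK* is OFF.
HaxY is produced constitutively and is active.
Co²⁺ is present, so NolF is active.
No repressor is bound and HaxY and NolF are active, so *nolS* is transcribed.
→ *nolS* is ON.
2 of the 5 genes are transcribed.

2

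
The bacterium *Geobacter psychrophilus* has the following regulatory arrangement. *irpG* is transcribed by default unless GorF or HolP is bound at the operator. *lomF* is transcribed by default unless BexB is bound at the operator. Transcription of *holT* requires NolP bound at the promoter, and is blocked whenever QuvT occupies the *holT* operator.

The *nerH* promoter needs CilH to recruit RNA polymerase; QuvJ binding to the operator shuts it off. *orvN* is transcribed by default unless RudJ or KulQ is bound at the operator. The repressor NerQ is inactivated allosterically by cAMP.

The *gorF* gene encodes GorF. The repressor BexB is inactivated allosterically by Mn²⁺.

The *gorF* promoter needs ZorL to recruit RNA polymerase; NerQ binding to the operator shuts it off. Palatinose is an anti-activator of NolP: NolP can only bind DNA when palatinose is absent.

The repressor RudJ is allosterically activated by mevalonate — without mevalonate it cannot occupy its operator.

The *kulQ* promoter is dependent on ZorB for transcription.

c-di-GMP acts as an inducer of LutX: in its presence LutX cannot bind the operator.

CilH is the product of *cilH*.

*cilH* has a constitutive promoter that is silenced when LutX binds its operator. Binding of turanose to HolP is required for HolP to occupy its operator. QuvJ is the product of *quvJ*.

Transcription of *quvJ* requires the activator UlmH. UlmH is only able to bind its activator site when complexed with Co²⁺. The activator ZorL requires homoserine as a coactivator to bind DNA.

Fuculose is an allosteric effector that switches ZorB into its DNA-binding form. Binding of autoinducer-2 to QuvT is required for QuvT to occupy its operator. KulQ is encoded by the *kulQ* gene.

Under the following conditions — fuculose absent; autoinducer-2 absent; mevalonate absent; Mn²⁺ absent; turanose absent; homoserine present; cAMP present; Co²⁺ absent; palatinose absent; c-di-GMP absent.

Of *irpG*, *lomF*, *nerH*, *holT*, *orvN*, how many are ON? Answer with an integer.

2

cAMP is present, so NerQ is inactive.
Homoserine is present, so ZorL is active.
No repressor is bound and ZorL is active, so *gorF* is transcribed.
So GorF is produced and active.
Turanose is absent, so HolP is inactive.
With repressor GorF bound, *irpG* is not transcribed.
→ *irpG* is OFF.
Mn²⁺ is absent, so BexB is active.
With repressor BexB bound, *lomF* is not transcribed.
→ *lomF* is OFF.
c-di-GMP is absent, so LutX is active.
With repressor LutX bound, *cilH* is not transcribed.
So CilH is not produced.
Co²⁺ is absent, so UlmH is inactive.
Required activator UlmH is absent, so *quvJ* is not transcribed.
So QuvJ is not produced.
Required activator CilH is absent, so *nerH* is not transcribed.
→ *nerH* is OFF.
Palatinose is absent, so NolP is active.
Autoinducer-2 is absent, so QuvT is inactive.
No repressor is bound and NolP is active, so *holT* is transcribed.
→ *holT* is ON.
Mevalonate is absent, so RudJ is inactive.
Fuculose is absent, so ZorB is inactive.
Required activator ZorB is absent, so *kulQ* is not transcribed.
So KulQ is not produced.
With no repressor bound, *orvN* is transcribed.
→ *orvN* is ON.
2 of the 5 genes are transcribed.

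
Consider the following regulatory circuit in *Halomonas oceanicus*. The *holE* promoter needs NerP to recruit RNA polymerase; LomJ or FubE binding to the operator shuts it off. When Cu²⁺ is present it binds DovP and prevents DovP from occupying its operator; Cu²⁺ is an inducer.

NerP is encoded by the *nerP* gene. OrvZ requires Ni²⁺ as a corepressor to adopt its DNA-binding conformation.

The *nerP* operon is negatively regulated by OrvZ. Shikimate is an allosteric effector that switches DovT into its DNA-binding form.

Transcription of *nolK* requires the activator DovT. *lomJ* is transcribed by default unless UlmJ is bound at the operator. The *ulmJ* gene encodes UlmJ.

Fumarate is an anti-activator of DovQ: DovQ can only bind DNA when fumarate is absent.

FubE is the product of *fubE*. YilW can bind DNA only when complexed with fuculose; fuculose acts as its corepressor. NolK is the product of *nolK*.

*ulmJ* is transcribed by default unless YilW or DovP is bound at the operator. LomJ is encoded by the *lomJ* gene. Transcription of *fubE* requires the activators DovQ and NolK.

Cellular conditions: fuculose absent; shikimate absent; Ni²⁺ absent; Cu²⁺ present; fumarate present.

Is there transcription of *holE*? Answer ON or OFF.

ON

Ni²⁺ is absent, so OrvZ is inactive.
With no repressor bound, *nerP* is transcribed.
So NerP is produced and active.
Fuculose is absent, so YilW is inactive.
Cu²⁺ is present, so DovP is inactive.
With no repressor bound, *ulmJ* is transcribed.
So UlmJ is produced and active.
With repressor UlmJ bound, *lomJ* is not transcribed.
So LomJ is not produced.
Fumarate is present, so DovQ is inactive.
Shikimate is absent, so DovT is inactive.
Required activator DovT is absent, so *nolK* is not transcribed.
So NolK is not produced.
Required activator DovQ is absent, so *fubE* is not transcribed.
So FubE is not produced.
No repressor is bound and NerP is active, so *holE* is transcribed.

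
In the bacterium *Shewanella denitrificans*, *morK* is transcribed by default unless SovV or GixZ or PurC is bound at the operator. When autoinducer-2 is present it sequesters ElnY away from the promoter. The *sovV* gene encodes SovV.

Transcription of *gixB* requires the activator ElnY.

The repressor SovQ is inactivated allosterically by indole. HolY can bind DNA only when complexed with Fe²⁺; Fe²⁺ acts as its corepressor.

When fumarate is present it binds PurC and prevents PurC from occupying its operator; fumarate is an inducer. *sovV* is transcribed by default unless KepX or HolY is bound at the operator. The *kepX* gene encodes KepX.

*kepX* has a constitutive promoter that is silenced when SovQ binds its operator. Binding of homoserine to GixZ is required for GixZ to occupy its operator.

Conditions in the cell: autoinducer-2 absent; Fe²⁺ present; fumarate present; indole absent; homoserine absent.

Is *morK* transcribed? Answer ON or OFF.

ON

Indole is absent, so SovQ is active.
With repressor SovQ bound, *kepX* is not transcribed.
So KepX is not produced.
Fe²⁺ is present, so HolY is active.
With repressor HolY bound, *sovV* is not transcribed.
So SovV is not produced.
Homoserine is absent, so GixZ is inactive.
Fumarate is present, so PurC is inactive.
With no repressor bound, *morK* is transcribed.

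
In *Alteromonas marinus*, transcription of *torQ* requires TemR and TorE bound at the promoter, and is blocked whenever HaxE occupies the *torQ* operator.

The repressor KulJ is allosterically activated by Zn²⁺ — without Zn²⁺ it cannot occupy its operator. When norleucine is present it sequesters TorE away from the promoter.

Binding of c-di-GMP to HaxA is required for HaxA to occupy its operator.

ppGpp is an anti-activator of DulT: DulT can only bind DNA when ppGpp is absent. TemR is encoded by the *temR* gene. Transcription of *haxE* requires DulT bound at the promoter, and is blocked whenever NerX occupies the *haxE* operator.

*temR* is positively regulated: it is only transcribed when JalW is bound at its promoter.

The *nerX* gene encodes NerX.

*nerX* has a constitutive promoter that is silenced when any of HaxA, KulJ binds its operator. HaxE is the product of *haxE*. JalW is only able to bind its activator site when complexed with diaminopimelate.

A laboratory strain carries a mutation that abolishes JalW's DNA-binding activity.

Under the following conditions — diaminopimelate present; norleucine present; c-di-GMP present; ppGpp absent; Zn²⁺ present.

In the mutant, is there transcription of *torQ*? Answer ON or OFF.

OFF

ppGpp is absent, so DulT is active.
c-di-GMP is present, so HaxA is active.
Zn²⁺ is present, so KulJ is active.
With repressor HaxA bound, *nerX* is not transcribed.
So NerX is not produced.
No repressor is bound and DulT is active, so *haxE* is transcribed.
So HaxE is produced and active.
JalW is non-functional in this strain, so it has no effect.
Required activator JalW is absent, so *temR* is not transcribed.
So TemR is not produced.
Norleucine is present, so TorE is inactive.
With repressor HaxE bound, *torQ* is not transcribed.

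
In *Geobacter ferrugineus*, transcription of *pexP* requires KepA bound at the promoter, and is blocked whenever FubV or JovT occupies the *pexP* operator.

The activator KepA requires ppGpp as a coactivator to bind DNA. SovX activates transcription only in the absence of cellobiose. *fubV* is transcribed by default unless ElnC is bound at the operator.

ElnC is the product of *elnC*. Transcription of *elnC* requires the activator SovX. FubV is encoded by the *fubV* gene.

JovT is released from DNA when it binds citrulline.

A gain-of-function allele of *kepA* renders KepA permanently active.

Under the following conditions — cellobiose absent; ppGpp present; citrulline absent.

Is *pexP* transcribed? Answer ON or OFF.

OFF

Cellobiose is absent, so SovX is active.
No repressor is bound and SovX is active, so *elnC* is transcribed.
So ElnC is produced and active.
With repressor ElnC bound, *fubV* is not transcribed.
So FubV is not produced.
KepA is constitutively active in this strain.
Citrulline is absent, so JovT is active.
With repressor JovT bound, *pexP* is not transcribed.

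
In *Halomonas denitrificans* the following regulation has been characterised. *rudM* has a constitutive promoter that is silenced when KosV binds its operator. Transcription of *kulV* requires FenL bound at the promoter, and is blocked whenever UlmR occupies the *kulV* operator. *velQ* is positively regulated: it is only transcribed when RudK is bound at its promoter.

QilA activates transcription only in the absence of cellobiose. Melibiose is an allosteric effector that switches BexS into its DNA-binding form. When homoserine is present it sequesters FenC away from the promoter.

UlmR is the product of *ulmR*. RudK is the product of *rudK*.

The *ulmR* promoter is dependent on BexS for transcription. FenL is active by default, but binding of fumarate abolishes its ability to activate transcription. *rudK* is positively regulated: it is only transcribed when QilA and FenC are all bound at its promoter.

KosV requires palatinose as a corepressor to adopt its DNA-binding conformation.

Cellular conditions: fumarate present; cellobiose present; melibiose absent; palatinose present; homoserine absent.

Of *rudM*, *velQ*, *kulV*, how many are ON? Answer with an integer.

Palatinose is present, so KosV is active.
With repressor KosV bound, *rudM* is not transcribed.
→ *rudM* is OFF.
Cellobiose is present, so QilA is inactive.
Homoserine is absent, so FenC is active.
Required activator QilA is absent, so *rudK* is not transcribed.
So RudK is not produced.
Required activator RudK is absent, so *velQ* is not transcribed.
→ *velQ* is OFF.
Melibiose is absent, so BexS is inactive.
Required activator BexS is absent, so *ulmR* is not transcribed.
So UlmR is not produced.
Fumarate is present, so FenL is inactive.
Required activator FenL is absent, so *kulV* is not transcribed.
→ *kulV* is OFF.
0 of the 3 genes are transcribed.

0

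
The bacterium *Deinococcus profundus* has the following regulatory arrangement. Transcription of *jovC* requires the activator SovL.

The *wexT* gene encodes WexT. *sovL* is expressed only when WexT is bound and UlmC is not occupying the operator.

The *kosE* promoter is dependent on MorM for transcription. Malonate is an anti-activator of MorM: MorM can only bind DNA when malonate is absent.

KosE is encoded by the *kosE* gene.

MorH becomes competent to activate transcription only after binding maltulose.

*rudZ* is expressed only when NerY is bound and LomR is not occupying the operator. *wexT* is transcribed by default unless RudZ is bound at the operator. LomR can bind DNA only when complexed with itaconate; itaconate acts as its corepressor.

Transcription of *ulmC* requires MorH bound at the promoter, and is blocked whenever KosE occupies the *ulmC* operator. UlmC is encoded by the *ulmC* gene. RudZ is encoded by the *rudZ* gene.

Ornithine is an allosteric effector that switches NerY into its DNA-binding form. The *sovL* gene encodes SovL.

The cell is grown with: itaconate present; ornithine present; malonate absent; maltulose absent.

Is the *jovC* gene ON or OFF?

Itaconate is present, so LomR is active.
Ornithine is present, so NerY is active.
With repressor LomR bound, *rudZ* is not transcribed.
So RudZ is not produced.
With no repressor bound, *wexT* is transcribed.
So WexT is produced and active.
Maltulose is absent, so MorH is inactive.
Malonate is absent, so MorM is active.
No repressor is bound and MorM is active, so *kosE* is transcribed.
So KosE is produced and active.
With repressor KosE bound, *ulmC* is not transcribed.
So UlmC is not produced.
No repressor is bound and WexT is active, so *sovL* is transcribed.
So SovL is produced and active.
No repressor is bound and SovL is active, so *jovC* is transcribed.

ON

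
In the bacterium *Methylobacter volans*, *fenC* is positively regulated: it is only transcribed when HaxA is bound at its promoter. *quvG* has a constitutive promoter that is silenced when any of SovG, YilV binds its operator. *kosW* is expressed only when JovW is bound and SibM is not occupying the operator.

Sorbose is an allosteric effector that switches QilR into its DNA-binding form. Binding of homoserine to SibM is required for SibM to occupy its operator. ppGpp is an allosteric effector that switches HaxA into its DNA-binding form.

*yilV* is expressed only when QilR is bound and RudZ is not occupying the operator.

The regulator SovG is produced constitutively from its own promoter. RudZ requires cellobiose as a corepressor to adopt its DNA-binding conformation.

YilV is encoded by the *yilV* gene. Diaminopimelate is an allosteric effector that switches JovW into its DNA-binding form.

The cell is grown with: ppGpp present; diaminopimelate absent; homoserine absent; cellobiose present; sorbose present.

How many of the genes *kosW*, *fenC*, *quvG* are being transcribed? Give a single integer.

Diaminopimelate is absent, so JovW is inactive.
Homoserine is absent, so SibM is inactive.
Required activator JovW is absent, so *kosW* is not transcribed.
→ *kosW* is OFF.
ppGpp is present, so HaxA is active.
No repressor is bound and HaxA is active, so *fenC* is transcribed.
→ *fenC* is ON.
SovG is produced constitutively and is active.
Sorbose is present, so QilR is active.
Cellobiose is present, so RudZ is active.
With repressor RudZ bound, *yilV* is not transcribed.
So YilV is not produced.
With repressor SovG bound, *quvG* is not transcribed.
→ *quvG* is OFF.
1 of the 3 genes is transcribed.

1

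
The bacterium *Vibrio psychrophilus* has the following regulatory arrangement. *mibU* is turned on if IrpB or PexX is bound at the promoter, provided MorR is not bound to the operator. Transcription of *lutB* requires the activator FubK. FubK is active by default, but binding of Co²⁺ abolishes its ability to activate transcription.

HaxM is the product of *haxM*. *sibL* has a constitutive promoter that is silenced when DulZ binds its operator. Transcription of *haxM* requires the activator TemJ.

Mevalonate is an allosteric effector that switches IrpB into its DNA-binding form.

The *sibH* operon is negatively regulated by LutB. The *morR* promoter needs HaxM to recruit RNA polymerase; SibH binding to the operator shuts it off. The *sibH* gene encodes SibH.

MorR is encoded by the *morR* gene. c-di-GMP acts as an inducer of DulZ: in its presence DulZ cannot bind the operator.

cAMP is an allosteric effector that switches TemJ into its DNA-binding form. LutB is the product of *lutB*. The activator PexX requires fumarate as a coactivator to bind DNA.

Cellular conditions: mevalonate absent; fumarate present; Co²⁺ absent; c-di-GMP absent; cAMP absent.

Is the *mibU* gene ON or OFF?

ON

Mevalonate is absent, so IrpB is inactive.
Fumarate is present, so PexX is active.
Co²⁺ is absent, so FubK is active.
No repressor is bound and FubK is active, so *lutB* is transcribed.
So LutB is produced and active.
With repressor LutB bound, *sibH* is not transcribed.
So SibH is not produced.
cAMP is absent, so TemJ is inactive.
Required activator TemJ is absent, so *haxM* is not transcribed.
So HaxM is not produced.
Required activator HaxM is absent, so *morR* is not transcribed.
So MorR is not produced.
Activator PexX is present, so *mibU* is transcribed.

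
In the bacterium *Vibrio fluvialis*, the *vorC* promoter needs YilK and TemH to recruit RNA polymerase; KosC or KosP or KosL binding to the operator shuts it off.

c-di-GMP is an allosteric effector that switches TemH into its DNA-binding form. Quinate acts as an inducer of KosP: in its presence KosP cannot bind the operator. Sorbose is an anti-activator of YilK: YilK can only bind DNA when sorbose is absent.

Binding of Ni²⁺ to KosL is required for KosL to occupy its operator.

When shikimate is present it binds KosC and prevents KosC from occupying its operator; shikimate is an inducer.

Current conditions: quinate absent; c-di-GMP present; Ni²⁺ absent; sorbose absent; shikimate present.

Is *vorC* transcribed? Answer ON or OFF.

Shikimate is present, so KosC is inactive.
Sorbose is absent, so YilK is active.
Quinate is absent, so KosP is active.
c-di-GMP is present, so TemH is active.
Ni²⁺ is absent, so KosL is inactive.
With repressor KosP bound, *vorC* is not transcribed.

OFF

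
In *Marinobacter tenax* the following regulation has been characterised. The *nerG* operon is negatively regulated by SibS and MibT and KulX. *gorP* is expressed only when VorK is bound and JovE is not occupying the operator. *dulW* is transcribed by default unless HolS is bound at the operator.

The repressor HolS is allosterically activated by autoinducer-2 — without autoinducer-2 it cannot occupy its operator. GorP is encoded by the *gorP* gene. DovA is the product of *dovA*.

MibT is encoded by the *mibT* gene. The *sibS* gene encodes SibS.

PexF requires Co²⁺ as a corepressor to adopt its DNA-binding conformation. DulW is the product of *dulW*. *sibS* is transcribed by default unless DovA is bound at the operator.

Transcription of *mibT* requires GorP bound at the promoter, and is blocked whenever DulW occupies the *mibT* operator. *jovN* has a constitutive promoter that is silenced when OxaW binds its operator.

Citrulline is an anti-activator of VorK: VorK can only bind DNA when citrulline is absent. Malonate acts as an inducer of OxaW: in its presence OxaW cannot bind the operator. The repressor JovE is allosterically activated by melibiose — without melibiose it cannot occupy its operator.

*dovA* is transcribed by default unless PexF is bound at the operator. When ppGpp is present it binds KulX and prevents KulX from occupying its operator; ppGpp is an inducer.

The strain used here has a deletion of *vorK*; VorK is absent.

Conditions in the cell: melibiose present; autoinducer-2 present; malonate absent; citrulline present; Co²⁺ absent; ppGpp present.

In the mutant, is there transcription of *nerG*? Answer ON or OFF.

Co²⁺ is absent, so PexF is inactive.
With no repressor bound, *dovA* is transcribed.
So DovA is produced and active.
With repressor DovA bound, *sibS* is not transcribed.
So SibS is not produced.
Melibiose is present, so JovE is active.
VorK is non-functional in this strain, so it has no effect.
With repressor JovE bound, *gorP* is not transcribed.
So GorP is not produced.
Autoinducer-2 is present, so HolS is active.
With repressor HolS bound, *dulW* is not transcribed.
So DulW is not produced.
Required activator GorP is absent, so *mibT* is not transcribed.
So MibT is not produced.
ppGpp is present, so KulX is inactive.
With no repressor bound, *nerG* is transcribed.

ON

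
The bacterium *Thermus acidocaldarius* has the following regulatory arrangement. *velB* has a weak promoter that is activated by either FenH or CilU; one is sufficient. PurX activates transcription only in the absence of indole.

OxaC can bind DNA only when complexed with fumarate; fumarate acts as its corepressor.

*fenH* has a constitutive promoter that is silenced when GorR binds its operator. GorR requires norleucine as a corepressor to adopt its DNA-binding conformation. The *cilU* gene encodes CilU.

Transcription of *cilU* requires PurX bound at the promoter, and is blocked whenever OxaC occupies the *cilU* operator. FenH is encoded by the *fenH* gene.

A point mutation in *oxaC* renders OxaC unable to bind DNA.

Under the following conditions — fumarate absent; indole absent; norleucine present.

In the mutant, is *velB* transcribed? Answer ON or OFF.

Norleucine is present, so GorR is active.
With repressor GorR bound, *fenH* is not transcribed.
So FenH is not produced.
Indole is absent, so PurX is active.
OxaC is non-functional in this strain, so it has no effect.
No repressor is bound and PurX is active, so *cilU* is transcribed.
So CilU is produced and active.
Activator CilU is present, so *velB* is transcribed.

ON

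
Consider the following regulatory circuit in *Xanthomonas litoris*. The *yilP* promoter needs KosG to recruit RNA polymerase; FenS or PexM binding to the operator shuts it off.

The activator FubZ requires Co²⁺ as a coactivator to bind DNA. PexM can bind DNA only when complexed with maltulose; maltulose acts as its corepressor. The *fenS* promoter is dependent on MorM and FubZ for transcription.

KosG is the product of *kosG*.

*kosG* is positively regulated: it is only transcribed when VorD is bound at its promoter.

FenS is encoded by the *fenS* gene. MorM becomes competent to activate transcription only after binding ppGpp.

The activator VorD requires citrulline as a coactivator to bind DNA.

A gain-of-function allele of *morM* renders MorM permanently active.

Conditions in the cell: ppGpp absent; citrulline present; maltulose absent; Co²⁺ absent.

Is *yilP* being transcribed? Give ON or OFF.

MorM is constitutively active in this strain.
Co²⁺ is absent, so FubZ is inactive.
Required activator FubZ is absent, so *fenS* is not transcribed.
So FenS is not produced.
Citrulline is present, so VorD is active.
No repressor is bound and VorD is active, so *kosG* is transcribed.
So KosG is produced and active.
Maltulose is absent, so PexM is inactive.
No repressor is bound and KosG is active, so *yilP* is transcribed.

ON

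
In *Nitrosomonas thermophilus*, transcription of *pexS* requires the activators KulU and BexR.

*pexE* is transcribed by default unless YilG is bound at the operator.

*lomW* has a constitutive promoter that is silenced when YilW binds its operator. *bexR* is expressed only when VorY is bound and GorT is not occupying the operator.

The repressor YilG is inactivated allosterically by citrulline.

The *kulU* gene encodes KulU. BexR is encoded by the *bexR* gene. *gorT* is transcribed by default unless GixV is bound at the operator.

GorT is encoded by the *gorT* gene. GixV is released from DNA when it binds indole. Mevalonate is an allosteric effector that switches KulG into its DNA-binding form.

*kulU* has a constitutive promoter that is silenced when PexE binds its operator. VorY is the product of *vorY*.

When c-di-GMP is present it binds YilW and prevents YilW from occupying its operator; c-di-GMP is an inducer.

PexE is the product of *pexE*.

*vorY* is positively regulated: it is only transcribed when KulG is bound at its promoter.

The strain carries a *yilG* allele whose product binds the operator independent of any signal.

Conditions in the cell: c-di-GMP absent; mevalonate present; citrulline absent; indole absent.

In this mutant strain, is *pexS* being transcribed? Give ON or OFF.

ON

YilG is constitutively active in this strain.
With repressor YilG bound, *pexE* is not transcribed.
So PexE is not produced.
With no repressor bound, *kulU* is transcribed.
So KulU is produced and active.
Mevalonate is present, so KulG is active.
No repressor is bound and KulG is active, so *vorY* is transcribed.
So VorY is produced and active.
Indole is absent, so GixV is active.
With repressor GixV bound, *gorT* is not transcribed.
So GorT is not produced.
No repressor is bound and VorY is active, so *bexR* is transcribed.
So BexR is produced and active.
No repressor is bound and KulU and BexR are active, so *pexS* is transcribed.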